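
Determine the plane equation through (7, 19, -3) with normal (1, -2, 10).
d = n·P = (1)(7) + (-2)(19) + (10)(-3) = -61
Plane: x - 2y + 10z = -61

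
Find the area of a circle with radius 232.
Area = pi * r²
Area = pi * 232²
Area = pi * 53824
Area = 169093.08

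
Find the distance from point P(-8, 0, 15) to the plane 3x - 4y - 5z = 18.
d = |3(-8) + (-4)(0) + (-5)(15) - (18)| / √(3² + (-4)² + (-5)²) = 117/√50 = 16.55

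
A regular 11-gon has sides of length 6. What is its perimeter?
Perimeter = number of sides * side length
Perimeter = 11 * 6
Perimeter = 66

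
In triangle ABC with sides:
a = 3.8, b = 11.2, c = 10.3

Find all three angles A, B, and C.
By the law of cosines:
cos(A) = (b² + c² - a²)/(2bc) = 0.940924  →  A = 19.79°
cos(B) = (a² + c² - b²)/(2ac) = -0.062724  →  B = 93.6°
cos(C) = (a² + b² - c²)/(2ab) = 0.396969  →  C = 66.61°
Check: A + B + C = 180.0° ✓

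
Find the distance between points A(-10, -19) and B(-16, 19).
Using the distance formula: d = sqrt((x₂-x₁)² + (y₂-y₁)²)
dx = (-16) - (-10) = -6
dy = 19 - (-19) = 38
d = sqrt((-6)² + 38²) = sqrt(36 + 1444) = sqrt(1480) = 38.47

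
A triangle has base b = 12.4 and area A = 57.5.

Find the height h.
A = ½bh  →  h = 2A/b
h = 2·57.5/12.4 = 9.274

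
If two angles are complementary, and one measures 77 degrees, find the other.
Complementary angles sum to 90 degrees.
Other angle = 90 - 77
Other angle = 13 degrees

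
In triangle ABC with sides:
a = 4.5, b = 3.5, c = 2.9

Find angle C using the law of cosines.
cos(C) = (a² + b² - c²)/(2ab)
cos(C) = (4.5² + 3.5² - 2.9²)/(2·4.5·3.5) = 24.09/31.5 = 0.764762
C = arccos(0.764762) = 40.11°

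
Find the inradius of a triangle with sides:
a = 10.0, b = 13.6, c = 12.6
s = (a+b+c)/2 = (10.0+13.6+12.6)/2 = 18.1
Area = √(s(s-a)(s-b)(s-c)) = √(18.1·8.1·4.5·5.5) = 60.2378
r = Area/s = 60.2378/18.1 = 3.328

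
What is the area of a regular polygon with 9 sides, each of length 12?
For a regular 9-gon with side length s = 12:
Apothem a = s / (2*tan(pi/9)) = 12 / (2*tan(pi/9)) ≈ 16.4849
Perimeter P = 9 * 12 = 108
Area = (1/2) * P * a = (1/2) * 108 * 16.4849 = 890.18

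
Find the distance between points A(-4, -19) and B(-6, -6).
Using the distance formula: d = sqrt((x₂-x₁)² + (y₂-y₁)²)
dx = (-6) - (-4) = -2
dy = (-6) - (-19) = 13
d = sqrt((-2)² + 13²) = sqrt(4 + 169) = sqrt(173) = 13.15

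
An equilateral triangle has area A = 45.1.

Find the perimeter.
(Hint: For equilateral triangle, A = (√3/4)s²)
A = (√3/4)s²  →  s² = 4A/√3 = 4·45.1/√3 = 104.154
s = 10.2056
Perimeter = 3s = 30.62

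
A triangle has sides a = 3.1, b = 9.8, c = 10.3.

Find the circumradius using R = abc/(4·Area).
s = (a+b+c)/2 = 11.6
Area = √(s(s-a)(s-b)(s-c)) = √(11.6·8.5·1.8·1.3) = 15.1896
R = abc/(4·Area) = (3.1·9.8·10.3)/(4·15.1896) = 312.914/60.7584 = 5.15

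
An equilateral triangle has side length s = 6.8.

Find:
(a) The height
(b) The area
(a) Height h = s·√3/2 = 6.8·√3/2 = 5.889
(b) Area = (√3/4)·s² = (√3/4)·6.8² = (√3/4)·46.24 = 20.02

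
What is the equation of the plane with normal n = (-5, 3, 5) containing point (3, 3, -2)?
d = n·P = (-5)(3) + (3)(3) + (5)(-2) = -16
Plane: -5x + 3y + 5z = -16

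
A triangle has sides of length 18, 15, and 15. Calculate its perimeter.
Perimeter = sum of all sides
Perimeter = 18 + 15 + 15
Perimeter = 48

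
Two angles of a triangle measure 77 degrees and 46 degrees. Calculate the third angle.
Sum of angles in a triangle = 180 degrees
Third angle = 180 - 77 - 46
Third angle = 57 degrees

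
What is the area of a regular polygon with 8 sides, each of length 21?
For a regular 8-gon with side length s = 21:
Apothem a = s / (2*tan(pi/8)) = 21 / (2*tan(pi/8)) ≈ 25.34924
Perimeter P = 8 * 21 = 168
Area = (1/2) * P * a = (1/2) * 168 * 25.34924 = 2129.34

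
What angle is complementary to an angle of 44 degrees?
Complementary angles sum to 90 degrees.
Other angle = 90 - 44
Other angle = 46 degrees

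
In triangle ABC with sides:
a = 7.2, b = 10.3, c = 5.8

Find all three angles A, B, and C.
By the law of cosines:
cos(A) = (b² + c² - a²)/(2bc) = 0.735604  →  A = 42.64°
cos(B) = (a² + c² - b²)/(2ac) = -0.246767  →  B = 104.3°
cos(C) = (a² + b² - c²)/(2ab) = 0.837985  →  C = 33.07°
Check: A + B + C = 180.0° ✓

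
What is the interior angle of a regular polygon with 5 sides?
Interior angle of a regular n-gon = (n-2)*180/n
Interior angle = (5-2)*180/5
Interior angle = 3*180/5
Interior angle = 540/5
Interior angle = 108 degrees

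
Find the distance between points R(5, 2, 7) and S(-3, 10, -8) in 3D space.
d = √[(-8)² + (8)² + (-15)²] = √353 = 18.79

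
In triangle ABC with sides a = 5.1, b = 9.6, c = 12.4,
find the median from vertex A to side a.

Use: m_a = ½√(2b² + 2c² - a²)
m_a = ½√(2·9.6² + 2·12.4² - 5.1²)
m_a = ½√(184.32 + 307.52 - 26.01) = ½√465.83 = 10.79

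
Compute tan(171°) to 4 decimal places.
tan(171 degrees) = -0.1584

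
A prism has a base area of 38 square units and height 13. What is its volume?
Volume = base area * height
Volume = 38 * 13
Volume = 494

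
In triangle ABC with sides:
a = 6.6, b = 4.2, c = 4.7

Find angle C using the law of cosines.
cos(C) = (a² + b² - c²)/(2ab)
cos(C) = (6.6² + 4.2² - 4.7²)/(2·6.6·4.2) = 39.11/55.44 = 0.705447
C = arccos(0.705447) = 45.13°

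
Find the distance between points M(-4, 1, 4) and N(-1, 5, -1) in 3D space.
d = √[(3)² + (4)² + (-5)²] = √50 = 7.071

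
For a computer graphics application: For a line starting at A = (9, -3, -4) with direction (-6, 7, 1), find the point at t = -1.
P(-1) = (9 + (-6)(-1), -3 + 7(-1), -4 + 1(-1)) = (15, -10, -5)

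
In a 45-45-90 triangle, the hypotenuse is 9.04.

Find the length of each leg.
In a 45-45-90 triangle, hypotenuse = leg·√2  →  leg = hypotenuse/√2
leg = 9.04/√2 = 6.392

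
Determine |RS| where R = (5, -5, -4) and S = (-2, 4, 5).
d = √[(-7)² + (9)² + (9)²] = √211 = 14.53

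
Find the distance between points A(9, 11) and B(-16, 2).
Using the distance formula: d = sqrt((x₂-x₁)² + (y₂-y₁)²)
dx = (-16) - 9 = -25
dy = 2 - 11 = -9
d = sqrt((-25)² + (-9)²) = sqrt(625 + 81) = sqrt(706) = 26.57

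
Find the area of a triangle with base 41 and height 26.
Area = (1/2) * base * height
Area = (1/2) * 41 * 26
Area = 533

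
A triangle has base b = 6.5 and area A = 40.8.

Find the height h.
A = ½bh  →  h = 2A/b
h = 2·40.8/6.5 = 12.55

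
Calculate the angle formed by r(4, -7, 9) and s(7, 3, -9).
r·s = -74, |r|² = 146, |s|² = 139
cos θ = -74/√20294 ≈ -0.5195
θ ≈ 121.3°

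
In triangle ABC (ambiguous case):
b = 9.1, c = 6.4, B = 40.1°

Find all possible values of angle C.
sin(C)/c = sin(B)/b  →  sin(C) = c·sin(B)/b = 6.4·sin(40.1°)/9.1 = 0.453010
C₁ = arcsin(0.453010) = 26.94°,  C₂ = 180° - C₁ = 153.06°
Check C₂: A = 180° - 40.1° - 153.06° = -13.16° ≤ 0, rejected
C = 26.94° (one solution)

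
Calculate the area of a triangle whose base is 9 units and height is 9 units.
Area = (1/2) * base * height
Area = (1/2) * 9 * 9
Area = 40.50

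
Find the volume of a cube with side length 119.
Volume = s³
Volume = 119³
Volume = 1685159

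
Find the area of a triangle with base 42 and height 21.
Area = (1/2) * base * height
Area = (1/2) * 42 * 21
Area = 441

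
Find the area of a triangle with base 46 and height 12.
Area = (1/2) * base * height
Area = (1/2) * 46 * 12
Area = 276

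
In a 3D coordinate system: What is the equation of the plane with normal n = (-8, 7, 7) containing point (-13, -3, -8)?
d = n·P = (-8)(-13) + (7)(-3) + (7)(-8) = 27
Plane: -8x + 7y + 7z = 27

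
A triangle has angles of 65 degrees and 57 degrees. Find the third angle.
Sum of angles in a triangle = 180 degrees
Third angle = 180 - 65 - 57
Third angle = 58 degrees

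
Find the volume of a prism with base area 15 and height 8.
Volume = base area * height
Volume = 15 * 8
Volume = 120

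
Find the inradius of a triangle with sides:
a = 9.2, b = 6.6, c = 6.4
s = (a+b+c)/2 = (9.2+6.6+6.4)/2 = 11.1
Area = √(s(s-a)(s-b)(s-c)) = √(11.1·1.9·4.5·4.7) = 21.12
r = Area/s = 21.12/11.1 = 1.903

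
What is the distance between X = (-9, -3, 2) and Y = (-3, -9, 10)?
d = √[(6)² + (-6)² + (8)²] = √136 = 11.66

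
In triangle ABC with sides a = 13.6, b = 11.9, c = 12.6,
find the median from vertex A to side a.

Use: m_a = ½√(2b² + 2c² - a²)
m_a = ½√(2·11.9² + 2·12.6² - 13.6²)
m_a = ½√(283.22 + 317.52 - 184.96) = ½√415.78 = 10.2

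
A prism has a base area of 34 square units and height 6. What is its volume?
Volume = base area * height
Volume = 34 * 6
Volume = 204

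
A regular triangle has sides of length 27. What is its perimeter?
Perimeter = number of sides * side length
Perimeter = 3 * 27
Perimeter = 81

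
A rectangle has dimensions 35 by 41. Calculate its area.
Area = length * width
Area = 35 * 41
Area = 1435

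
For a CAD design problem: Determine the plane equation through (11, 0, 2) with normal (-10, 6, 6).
d = n·P = (-10)(11) + (6)(0) + (6)(2) = -98
Plane: -10x + 6y + 6z = -98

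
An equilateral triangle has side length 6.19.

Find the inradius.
For an equilateral triangle, r = s/(2√3) where s is the side.
r = 6.19/(2√3) = 6.19/3.464102 = 1.787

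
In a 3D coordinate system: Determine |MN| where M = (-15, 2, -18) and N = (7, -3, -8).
d = √[(22)² + (-5)² + (10)²] = √609 = 24.68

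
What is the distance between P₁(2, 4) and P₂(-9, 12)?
Using the distance formula: d = sqrt((x₂-x₁)² + (y₂-y₁)²)
dx = (-9) - 2 = -11
dy = 12 - 4 = 8
d = sqrt((-11)² + 8²) = sqrt(121 + 64) = sqrt(185) = 13.60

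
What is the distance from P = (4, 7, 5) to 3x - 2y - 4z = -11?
d = |3(4) + (-2)(7) + (-4)(5) - (-11)| / √(3² + (-2)² + (-4)²) = 11/√29 = 2.043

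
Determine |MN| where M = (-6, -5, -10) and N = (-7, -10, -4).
d = √[(-1)² + (-5)² + (6)²] = √62 = 7.874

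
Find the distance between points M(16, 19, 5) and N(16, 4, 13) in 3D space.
d = √[(0)² + (-15)² + (8)²] = √289 = 17.0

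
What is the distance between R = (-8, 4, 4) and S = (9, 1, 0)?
d = √[(17)² + (-3)² + (-4)²] = √314 = 17.72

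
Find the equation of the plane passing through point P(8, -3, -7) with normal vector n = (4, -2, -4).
d = n·P = (4)(8) + (-2)(-3) + (-4)(-7) = 66
Plane: 4x - 2y - 4z = 66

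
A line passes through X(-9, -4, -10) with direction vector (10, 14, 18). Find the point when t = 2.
P(2) = (-9 + 10(2), -4 + 14(2), -10 + 18(2)) = (11, 24, 26)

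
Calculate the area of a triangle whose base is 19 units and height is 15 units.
Area = (1/2) * base * height
Area = (1/2) * 19 * 15
Area = 142.50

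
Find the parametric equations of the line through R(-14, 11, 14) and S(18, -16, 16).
Direction vector d = S - R = (32, -27, 2)
x = -14 + 32t, y = 11 - 27t, z = 14 + 2t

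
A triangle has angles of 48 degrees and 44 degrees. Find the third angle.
Sum of angles in a triangle = 180 degrees
Third angle = 180 - 48 - 44
Third angle = 88 degrees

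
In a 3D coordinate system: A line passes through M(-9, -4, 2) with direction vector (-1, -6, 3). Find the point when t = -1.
P(-1) = (-9 + (-1)(-1), -4 + (-6)(-1), 2 + 3(-1)) = (-8, 2, -1)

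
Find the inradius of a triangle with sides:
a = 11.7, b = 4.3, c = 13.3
s = (a+b+c)/2 = (11.7+4.3+13.3)/2 = 14.65
Area = √(s(s-a)(s-b)(s-c)) = √(14.65·2.95·10.35·1.35) = 24.5735
r = Area/s = 24.5735/14.65 = 1.677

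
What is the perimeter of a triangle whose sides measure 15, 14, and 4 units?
Perimeter = sum of all sides
Perimeter = 15 + 14 + 4
Perimeter = 33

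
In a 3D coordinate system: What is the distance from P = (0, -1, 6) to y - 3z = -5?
d = |0(0) + 1(-1) + (-3)(6) - (-5)| / √(0² + 1² + (-3)²) = 14/√10 = 4.427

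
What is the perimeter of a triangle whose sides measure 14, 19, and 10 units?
Perimeter = sum of all sides
Perimeter = 14 + 19 + 10
Perimeter = 43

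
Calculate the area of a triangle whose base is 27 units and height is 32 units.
Area = (1/2) * base * height
Area = (1/2) * 27 * 32
Area = 432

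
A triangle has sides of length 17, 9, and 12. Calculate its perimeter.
Perimeter = sum of all sides
Perimeter = 17 + 9 + 12
Perimeter = 38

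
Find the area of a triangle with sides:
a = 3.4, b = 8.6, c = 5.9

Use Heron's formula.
s = (a+b+c)/2 = (3.4+8.6+5.9)/2 = 8.95
A = √(s(s-a)(s-b)(s-c)) = √(8.95·5.55·0.35·3.05)
A = √53.0254 = 7.282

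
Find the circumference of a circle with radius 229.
Circumference = 2 * pi * r
Circumference = 2 * pi * 229
Circumference = 1438.85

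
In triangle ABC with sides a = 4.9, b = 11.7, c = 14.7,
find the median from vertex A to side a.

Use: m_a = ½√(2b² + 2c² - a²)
m_a = ½√(2·11.7² + 2·14.7² - 4.9²)
m_a = ½√(273.78 + 432.18 - 24.01) = ½√681.95 = 13.06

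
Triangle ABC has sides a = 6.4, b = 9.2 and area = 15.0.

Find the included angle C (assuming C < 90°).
Area = ½ab·sin(C)  →  sin(C) = 2·Area/(ab)
sin(C) = 2·15.0/(6.4·9.2) = 0.509511
C = arcsin(0.509511) = 30.63°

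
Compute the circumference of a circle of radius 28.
Circumference = 2 * pi * r
Circumference = 2 * pi * 28
Circumference = 175.93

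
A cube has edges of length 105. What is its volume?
Volume = s³
Volume = 105³
Volume = 1157625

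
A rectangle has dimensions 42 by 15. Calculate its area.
Area = length * width
Area = 42 * 15
Area = 630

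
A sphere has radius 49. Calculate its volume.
Volume = (4/3) * pi * r³
Volume = (4/3) * pi * 49³
Volume = (4/3) * pi * 117649
Volume = 492806.98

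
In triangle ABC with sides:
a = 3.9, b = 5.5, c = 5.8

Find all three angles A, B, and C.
By the law of cosines:
cos(A) = (b² + c² - a²)/(2bc) = 0.763009  →  A = 40.27°
cos(B) = (a² + c² - b²)/(2ac) = 0.411141  →  B = 65.72°
cos(C) = (a² + b² - c²)/(2ab) = 0.275524  →  C = 74.01°
Check: A + B + C = 180.0° ✓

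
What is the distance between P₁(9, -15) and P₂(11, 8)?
Using the distance formula: d = sqrt((x₂-x₁)² + (y₂-y₁)²)
dx = 11 - 9 = 2
dy = 8 - (-15) = 23
d = sqrt(2² + 23²) = sqrt(4 + 529) = sqrt(533) = 23.09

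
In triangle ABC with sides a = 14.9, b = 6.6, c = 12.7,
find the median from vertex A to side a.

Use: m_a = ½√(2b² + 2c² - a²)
m_a = ½√(2·6.6² + 2·12.7² - 14.9²)
m_a = ½√(87.12 + 322.58 - 222.01) = ½√187.69 = 6.85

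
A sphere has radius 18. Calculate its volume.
Volume = (4/3) * pi * r³
Volume = (4/3) * pi * 18³
Volume = (4/3) * pi * 5832
Volume = 24429.02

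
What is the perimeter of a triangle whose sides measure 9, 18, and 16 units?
Perimeter = sum of all sides
Perimeter = 9 + 18 + 16
Perimeter = 43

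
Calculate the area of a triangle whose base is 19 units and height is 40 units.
Area = (1/2) * base * height
Area = (1/2) * 19 * 40
Area = 380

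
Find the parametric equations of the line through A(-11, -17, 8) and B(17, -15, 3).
Direction vector d = B - A = (28, 2, -5)
x = -11 + 28t, y = -17 + 2t, z = 8 - 5t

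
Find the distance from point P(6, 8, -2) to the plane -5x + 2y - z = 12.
d = |(-5)(6) + 2(8) + (-1)(-2) - (12)| / √((-5)² + 2² + (-1)²) = 24/√30 = 4.382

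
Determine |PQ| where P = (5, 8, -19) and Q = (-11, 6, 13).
d = √[(-16)² + (-2)² + (32)²] = √1284 = 35.83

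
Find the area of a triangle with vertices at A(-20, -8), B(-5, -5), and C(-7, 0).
Using the coordinate formula: Area = (1/2)|x₁(y₂-y₃) + x₂(y₃-y₁) + x₃(y₁-y₂)|
Area = (1/2)|(-20)((-5)-0) + (-5)(0-(-8)) + (-7)((-8)-(-5))|
Area = (1/2)|(-20)*(-5) + (-5)*8 + (-7)*(-3)|
Area = (1/2)|100 + (-40) + 21|
Area = (1/2)*81 = 40.50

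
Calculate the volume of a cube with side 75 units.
Volume = s³
Volume = 75³
Volume = 421875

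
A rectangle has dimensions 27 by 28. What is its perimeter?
Perimeter = 2 * (length + width)
Perimeter = 2 * (27 + 28)
Perimeter = 2 * 55
Perimeter = 110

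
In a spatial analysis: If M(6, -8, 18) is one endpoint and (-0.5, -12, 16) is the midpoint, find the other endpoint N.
N = (2×(-0.5) - 6, 2×(-12) - (-8), 2×16 - 18) = (-7, -16, 14)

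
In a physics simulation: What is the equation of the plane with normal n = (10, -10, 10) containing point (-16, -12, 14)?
d = n·P = (10)(-16) + (-10)(-12) + (10)(14) = 100
Plane: 10x - 10y + 10z = 100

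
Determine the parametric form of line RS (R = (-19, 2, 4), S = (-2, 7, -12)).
Direction vector d = S - R = (17, 5, -16)
x = -19 + 17t, y = 2 + 5t, z = 4 - 16t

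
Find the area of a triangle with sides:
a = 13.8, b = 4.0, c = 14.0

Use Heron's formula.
s = (a+b+c)/2 = (13.8+4.0+14.0)/2 = 15.9
A = √(s(s-a)(s-b)(s-c)) = √(15.9·2.1·11.9·1.9)
A = √754.948 = 27.48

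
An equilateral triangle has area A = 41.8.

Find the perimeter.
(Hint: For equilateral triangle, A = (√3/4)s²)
A = (√3/4)s²  →  s² = 4A/√3 = 4·41.8/√3 = 96.533
s = 9.82512
Perimeter = 3s = 29.48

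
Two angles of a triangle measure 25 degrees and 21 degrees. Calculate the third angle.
Sum of angles in a triangle = 180 degrees
Third angle = 180 - 25 - 21
Third angle = 134 degrees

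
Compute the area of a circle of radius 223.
Area = pi * r²
Area = pi * 223²
Area = pi * 49729
Area = 156228.26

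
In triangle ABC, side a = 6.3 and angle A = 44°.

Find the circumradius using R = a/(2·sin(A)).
R = a/(2·sin(A)) = 6.3/(2·sin(44°))
R = 6.3/(2·0.694658) = 6.3/1.389317 = 4.535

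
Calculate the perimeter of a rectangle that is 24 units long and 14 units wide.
Perimeter = 2 * (length + width)
Perimeter = 2 * (24 + 14)
Perimeter = 2 * 38
Perimeter = 76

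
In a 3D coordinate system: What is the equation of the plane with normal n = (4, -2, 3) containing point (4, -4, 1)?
d = n·P = (4)(4) + (-2)(-4) + (3)(1) = 27
Plane: 4x - 2y + 3z = 27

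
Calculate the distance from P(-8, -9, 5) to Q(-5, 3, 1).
d = √[(3)² + (12)² + (-4)²] = √169 = 13.0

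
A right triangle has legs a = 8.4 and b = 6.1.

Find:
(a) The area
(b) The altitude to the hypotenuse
(a) Area = ½ab = ½·8.4·6.1 = 25.62
(b) Hypotenuse c = √(8.4² + 6.1²) = √107.77 = 10.3812
    Area = ½·c·h_c  →  h_c = 2·Area/c = 2·25.62/10.3812 = 4.936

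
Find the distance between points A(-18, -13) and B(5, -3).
Using the distance formula: d = sqrt((x₂-x₁)² + (y₂-y₁)²)
dx = 5 - (-18) = 23
dy = (-3) - (-13) = 10
d = sqrt(23² + 10²) = sqrt(529 + 100) = sqrt(629) = 25.08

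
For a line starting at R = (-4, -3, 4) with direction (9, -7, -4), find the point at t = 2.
P(2) = (-4 + 9(2), -3 + (-7)(2), 4 + (-4)(2)) = (14, -17, -4)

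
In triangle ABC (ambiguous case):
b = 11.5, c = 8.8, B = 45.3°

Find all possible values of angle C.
sin(C)/c = sin(B)/b  →  sin(C) = c·sin(B)/b = 8.8·sin(45.3°)/11.5 = 0.543916
C₁ = arcsin(0.543916) = 32.95°,  C₂ = 180° - C₁ = 147.05°
Check C₂: A = 180° - 45.3° - 147.05° = -12.35° ≤ 0, rejected
C = 32.95° (one solution)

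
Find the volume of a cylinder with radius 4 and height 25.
Volume = pi * r² * h
Volume = pi * 4² * 25
Volume = pi * 16 * 25
Volume = pi * 400
Volume = 1256.64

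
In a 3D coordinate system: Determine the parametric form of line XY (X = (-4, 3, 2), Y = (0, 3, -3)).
Direction vector d = Y - X = (4, 0, -5)
x = -4 + 4t, y = 3, z = 2 - 5t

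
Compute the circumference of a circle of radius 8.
Circumference = 2 * pi * r
Circumference = 2 * pi * 8
Circumference = 50.27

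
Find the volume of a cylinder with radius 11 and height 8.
Volume = pi * r² * h
Volume = pi * 11² * 8
Volume = pi * 121 * 8
Volume = pi * 968
Volume = 3041.06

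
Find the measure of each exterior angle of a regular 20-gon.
Exterior angle of a regular n-gon = 360/n
Exterior angle = 360/20
Exterior angle = 18 degrees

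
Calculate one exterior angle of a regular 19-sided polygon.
Exterior angle of a regular n-gon = 360/n
Exterior angle = 360/19
Exterior angle = 18.95 degrees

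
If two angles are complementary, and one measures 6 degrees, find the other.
Complementary angles sum to 90 degrees.
Other angle = 90 - 6
Other angle = 84 degrees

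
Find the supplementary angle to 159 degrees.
Supplementary angles sum to 180 degrees.
Other angle = 180 - 159
Other angle = 21 degrees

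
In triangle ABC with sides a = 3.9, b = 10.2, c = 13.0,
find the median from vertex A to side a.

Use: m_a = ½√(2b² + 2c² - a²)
m_a = ½√(2·10.2² + 2·13.0² - 3.9²)
m_a = ½√(208.08 + 338 - 15.21) = ½√530.87 = 11.52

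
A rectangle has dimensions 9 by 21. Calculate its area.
Area = length * width
Area = 9 * 21
Area = 189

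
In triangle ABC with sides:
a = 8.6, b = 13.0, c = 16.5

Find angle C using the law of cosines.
cos(C) = (a² + b² - c²)/(2ab)
cos(C) = (8.6² + 13.0² - 16.5²)/(2·8.6·13.0) = -29.29/223.6 = -0.130993
C = arccos(-0.130993) = 97.53°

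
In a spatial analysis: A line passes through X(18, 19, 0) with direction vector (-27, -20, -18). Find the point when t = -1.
P(-1) = (18 + (-27)(-1), 19 + (-20)(-1), 0 + (-18)(-1)) = (45, 39, 18)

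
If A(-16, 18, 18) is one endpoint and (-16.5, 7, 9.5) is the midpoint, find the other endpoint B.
B = (2×(-16.5) - (-16), 2×7 - 18, 2×9.5 - 18) = (-17, -4, 1)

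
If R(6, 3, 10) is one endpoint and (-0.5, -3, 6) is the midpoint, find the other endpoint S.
S = (2×(-0.5) - 6, 2×(-3) - 3, 2×6 - 10) = (-7, -9, 2)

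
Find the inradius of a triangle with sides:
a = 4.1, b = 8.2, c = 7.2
s = (a+b+c)/2 = (4.1+8.2+7.2)/2 = 9.75
Area = √(s(s-a)(s-b)(s-c)) = √(9.75·5.65·1.55·2.55) = 14.7558
r = Area/s = 14.7558/9.75 = 1.513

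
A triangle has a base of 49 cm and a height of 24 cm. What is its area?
Area = (1/2) * base * height
Area = (1/2) * 49 * 24
Area = 588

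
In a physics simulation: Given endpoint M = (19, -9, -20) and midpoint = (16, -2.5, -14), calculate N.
N = (2×16 - 19, 2×(-2.5) - (-9), 2×(-14) - (-20)) = (13, 4, -8)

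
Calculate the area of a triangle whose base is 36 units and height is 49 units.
Area = (1/2) * base * height
Area = (1/2) * 36 * 49
Area = 882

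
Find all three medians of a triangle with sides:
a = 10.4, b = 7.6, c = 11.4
Using m_x = ½√(2y² + 2z² - x²):
m_a = ½√(2·7.6² + 2·11.4² - 10.4²) = ½√267.28 = 8.174
m_b = ½√(2·10.4² + 2·11.4² - 7.6²) = ½√418.48 = 10.23
m_c = ½√(2·10.4² + 2·7.6² - 11.4²) = ½√201.88 = 7.104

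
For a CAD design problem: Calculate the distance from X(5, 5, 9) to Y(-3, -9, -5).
d = √[(-8)² + (-14)² + (-14)²] = √456 = 21.35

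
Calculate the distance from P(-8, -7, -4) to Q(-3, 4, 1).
d = √[(5)² + (11)² + (5)²] = √171 = 13.08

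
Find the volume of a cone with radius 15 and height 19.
Volume = (1/3) * pi * r² * h
Volume = (1/3) * pi * 15² * 19
Volume = (1/3) * pi * 225 * 19
Volume = (1/3) * pi * 4275
Volume = 4476.77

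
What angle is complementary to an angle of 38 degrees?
Complementary angles sum to 90 degrees.
Other angle = 90 - 38
Other angle = 52 degrees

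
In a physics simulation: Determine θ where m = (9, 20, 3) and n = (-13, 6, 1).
m·n = 6, |m|² = 490, |n|² = 206
cos θ = 6/√100940 ≈ 0.01889
θ ≈ 88.92°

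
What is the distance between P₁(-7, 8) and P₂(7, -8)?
Using the distance formula: d = sqrt((x₂-x₁)² + (y₂-y₁)²)
dx = 7 - (-7) = 14
dy = (-8) - 8 = -16
d = sqrt(14² + (-16)²) = sqrt(196 + 256) = sqrt(452) = 21.26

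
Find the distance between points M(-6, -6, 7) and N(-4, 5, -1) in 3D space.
d = √[(2)² + (11)² + (-8)²] = √189 = 13.75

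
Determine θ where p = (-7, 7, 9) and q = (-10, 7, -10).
p·q = 29, |p|² = 179, |q|² = 249
cos θ = 29/√44571 ≈ 0.1374
θ ≈ 82.1°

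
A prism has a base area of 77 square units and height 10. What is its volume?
Volume = base area * height
Volume = 77 * 10
Volume = 770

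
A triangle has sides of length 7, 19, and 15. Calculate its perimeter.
Perimeter = sum of all sides
Perimeter = 7 + 19 + 15
Perimeter = 41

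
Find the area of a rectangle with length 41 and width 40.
Area = length * width
Area = 41 * 40
Area = 1640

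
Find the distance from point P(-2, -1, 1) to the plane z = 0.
d = |0(-2) + 0(-1) + 1(1) - (0)| / √(0² + 0² + 1²) = 1/√1 = 1.0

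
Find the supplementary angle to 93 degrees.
Supplementary angles sum to 180 degrees.
Other angle = 180 - 93
Other angle = 87 degrees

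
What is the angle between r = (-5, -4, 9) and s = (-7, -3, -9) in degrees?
r·s = -34, |r|² = 122, |s|² = 139
cos θ = -34/√16958 ≈ -0.2611
θ ≈ 105.1°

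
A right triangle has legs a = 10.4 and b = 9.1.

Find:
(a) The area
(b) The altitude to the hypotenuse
(a) Area = ½ab = ½·10.4·9.1 = 47.32
(b) Hypotenuse c = √(10.4² + 9.1²) = √190.97 = 13.8192
    Area = ½·c·h_c  →  h_c = 2·Area/c = 2·47.32/13.8192 = 6.848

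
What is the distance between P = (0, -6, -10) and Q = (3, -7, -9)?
d = √[(3)² + (-1)² + (1)²] = √11 = 3.317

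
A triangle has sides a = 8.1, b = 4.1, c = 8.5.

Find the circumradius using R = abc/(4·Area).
s = (a+b+c)/2 = 10.35
Area = √(s(s-a)(s-b)(s-c)) = √(10.35·2.25·6.25·1.85) = 16.4092
R = abc/(4·Area) = (8.1·4.1·8.5)/(4·16.4092) = 282.285/65.6368 = 4.301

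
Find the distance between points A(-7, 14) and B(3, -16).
Using the distance formula: d = sqrt((x₂-x₁)² + (y₂-y₁)²)
dx = 3 - (-7) = 10
dy = (-16) - 14 = -30
d = sqrt(10² + (-30)²) = sqrt(100 + 900) = sqrt(1000) = 31.62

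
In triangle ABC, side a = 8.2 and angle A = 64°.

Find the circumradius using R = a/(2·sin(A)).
R = a/(2·sin(A)) = 8.2/(2·sin(64°))
R = 8.2/(2·0.898794) = 8.2/1.797588 = 4.562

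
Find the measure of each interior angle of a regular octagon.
Interior angle of a regular n-gon = (n-2)*180/n
Interior angle = (8-2)*180/8
Interior angle = 6*180/8
Interior angle = 1080/8
Interior angle = 135 degrees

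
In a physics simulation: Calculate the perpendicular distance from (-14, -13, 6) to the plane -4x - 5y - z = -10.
d = |(-4)(-14) + (-5)(-13) + (-1)(6) - (-10)| / √((-4)² + (-5)² + (-1)²) = 125/√42 = 19.29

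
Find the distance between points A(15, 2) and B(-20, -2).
Using the distance formula: d = sqrt((x₂-x₁)² + (y₂-y₁)²)
dx = (-20) - 15 = -35
dy = (-2) - 2 = -4
d = sqrt((-35)² + (-4)²) = sqrt(1225 + 16) = sqrt(1241) = 35.23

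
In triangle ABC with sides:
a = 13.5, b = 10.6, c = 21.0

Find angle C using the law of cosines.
cos(C) = (a² + b² - c²)/(2ab)
cos(C) = (13.5² + 10.6² - 21.0²)/(2·13.5·10.6) = -146.39/286.2 = -0.511495
C = arccos(-0.511495) = 120.8°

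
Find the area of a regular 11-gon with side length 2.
For a regular 11-gon with side length s = 2:
Apothem a = s / (2*tan(pi/11)) = 2 / (2*tan(pi/11)) ≈ 3.4057
Perimeter P = 11 * 2 = 22
Area = (1/2) * P * a = (1/2) * 22 * 3.4057 = 37.46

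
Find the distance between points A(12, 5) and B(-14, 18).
Using the distance formula: d = sqrt((x₂-x₁)² + (y₂-y₁)²)
dx = (-14) - 12 = -26
dy = 18 - 5 = 13
d = sqrt((-26)² + 13²) = sqrt(676 + 169) = sqrt(845) = 29.07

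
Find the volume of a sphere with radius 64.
Volume = (4/3) * pi * r³
Volume = (4/3) * pi * 64³
Volume = (4/3) * pi * 262144
Volume = 1098066.22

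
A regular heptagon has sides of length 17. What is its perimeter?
Perimeter = number of sides * side length
Perimeter = 7 * 17
Perimeter = 119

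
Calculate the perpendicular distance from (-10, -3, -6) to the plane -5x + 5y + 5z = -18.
d = |(-5)(-10) + 5(-3) + 5(-6) - (-18)| / √((-5)² + 5² + 5²) = 23/√75 = 2.656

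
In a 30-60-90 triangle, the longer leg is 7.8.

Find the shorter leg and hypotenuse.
In a 30-60-90 triangle, sides are in ratio 1 : √3 : 2.
Long leg = short leg·√3  →  short leg = 7.8/√3 = 4.503
Hypotenuse = 2·(short leg) = 2·7.8/√3 = 9.007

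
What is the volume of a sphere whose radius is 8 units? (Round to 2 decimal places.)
Volume = (4/3) * pi * r³
Volume = (4/3) * pi * 8³
Volume = (4/3) * pi * 512
Volume = 2144.66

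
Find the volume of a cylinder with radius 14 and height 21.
Volume = pi * r² * h
Volume = pi * 14² * 21
Volume = pi * 196 * 21
Volume = pi * 4116
Volume = 12930.80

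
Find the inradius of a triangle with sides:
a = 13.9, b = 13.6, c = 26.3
s = (a+b+c)/2 = (13.9+13.6+26.3)/2 = 26.9
Area = √(s(s-a)(s-b)(s-c)) = √(26.9·13·13.3·0.6) = 52.8262
r = Area/s = 52.8262/26.9 = 1.964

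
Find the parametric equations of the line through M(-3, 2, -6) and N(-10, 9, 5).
Direction vector d = N - M = (-7, 7, 11)
x = -3 - 7t, y = 2 + 7t, z = -6 + 11t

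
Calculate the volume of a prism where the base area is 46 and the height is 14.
Volume = base area * height
Volume = 46 * 14
Volume = 644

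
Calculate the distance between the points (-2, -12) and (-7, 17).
Using the distance formula: d = sqrt((x₂-x₁)² + (y₂-y₁)²)
dx = (-7) - (-2) = -5
dy = 17 - (-12) = 29
d = sqrt((-5)² + 29²) = sqrt(25 + 841) = sqrt(866) = 29.43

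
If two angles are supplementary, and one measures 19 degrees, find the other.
Supplementary angles sum to 180 degrees.
Other angle = 180 - 19
Other angle = 161 degrees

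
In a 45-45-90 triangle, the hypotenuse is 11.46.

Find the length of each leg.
In a 45-45-90 triangle, hypotenuse = leg·√2  →  leg = hypotenuse/√2
leg = 11.46/√2 = 8.103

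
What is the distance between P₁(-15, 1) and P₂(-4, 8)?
Using the distance formula: d = sqrt((x₂-x₁)² + (y₂-y₁)²)
dx = (-4) - (-15) = 11
dy = 8 - 1 = 7
d = sqrt(11² + 7²) = sqrt(121 + 49) = sqrt(170) = 13.04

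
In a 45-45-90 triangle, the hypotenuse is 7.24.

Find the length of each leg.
In a 45-45-90 triangle, hypotenuse = leg·√2  →  leg = hypotenuse/√2
leg = 7.24/√2 = 5.119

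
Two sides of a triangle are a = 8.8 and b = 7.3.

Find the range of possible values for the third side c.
By the triangle inequality: |a - b| < c < a + b
|8.8 - 7.3| < c < 8.8 + 7.3
1.5 < c < 16.1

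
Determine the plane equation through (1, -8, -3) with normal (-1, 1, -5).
d = n·P = (-1)(1) + (1)(-8) + (-5)(-3) = 6
Plane: -x + y - 5z = 6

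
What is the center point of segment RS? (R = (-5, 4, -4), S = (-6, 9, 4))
Midpoint = ((-5-6)/2, (4+9)/2, (-4+4)/2) = (-5.5, 6.5, 0)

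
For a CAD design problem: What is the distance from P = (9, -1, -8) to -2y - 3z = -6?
d = |0(9) + (-2)(-1) + (-3)(-8) - (-6)| / √(0² + (-2)² + (-3)²) = 32/√13 = 8.875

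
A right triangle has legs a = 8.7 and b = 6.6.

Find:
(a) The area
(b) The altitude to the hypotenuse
(a) Area = ½ab = ½·8.7·6.6 = 28.71
(b) Hypotenuse c = √(8.7² + 6.6²) = √119.25 = 10.9202
    Area = ½·c·h_c  →  h_c = 2·Area/c = 2·28.71/10.9202 = 5.258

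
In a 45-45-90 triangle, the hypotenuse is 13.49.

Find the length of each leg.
In a 45-45-90 triangle, hypotenuse = leg·√2  →  leg = hypotenuse/√2
leg = 13.49/√2 = 9.539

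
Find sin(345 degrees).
sin(345 degrees) = -0.2588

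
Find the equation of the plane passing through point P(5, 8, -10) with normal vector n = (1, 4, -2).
d = n·P = (1)(5) + (4)(8) + (-2)(-10) = 57
Plane: x + 4y - 2z = 57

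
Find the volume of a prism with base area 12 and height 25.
Volume = base area * height
Volume = 12 * 25
Volume = 300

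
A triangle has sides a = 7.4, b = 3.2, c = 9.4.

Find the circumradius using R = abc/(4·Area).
s = (a+b+c)/2 = 10
Area = √(s(s-a)(s-b)(s-c)) = √(10·2.6·6.8·0.6) = 10.2995
R = abc/(4·Area) = (7.4·3.2·9.4)/(4·10.2995) = 222.592/41.198 = 5.403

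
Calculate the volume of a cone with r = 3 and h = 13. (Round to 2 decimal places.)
Volume = (1/3) * pi * r² * h
Volume = (1/3) * pi * 3² * 13
Volume = (1/3) * pi * 9 * 13
Volume = (1/3) * pi * 117
Volume = 122.52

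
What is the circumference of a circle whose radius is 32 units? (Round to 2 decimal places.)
Circumference = 2 * pi * r
Circumference = 2 * pi * 32
Circumference = 201.06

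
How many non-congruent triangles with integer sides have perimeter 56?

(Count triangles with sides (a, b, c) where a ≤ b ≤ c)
With a ≤ b ≤ c and a + b + c = 56, the triangle inequality a + b > c gives c < 56/2, so c ≤ 27.
Iterate a from 1 to ⌊p/3⌋ = 18; for each a, b ranges from a to ⌊(p−a)/2⌋ with c = p − a − b, keeping only c ≥ b.
Triples: (2, 27, 27), (3, 26, 27), (4, 25, 27), …
Count = 65 triangles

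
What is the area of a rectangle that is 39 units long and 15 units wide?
Area = length * width
Area = 39 * 15
Area = 585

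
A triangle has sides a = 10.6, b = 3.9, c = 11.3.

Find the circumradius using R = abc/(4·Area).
s = (a+b+c)/2 = 12.9
Area = √(s(s-a)(s-b)(s-c)) = √(12.9·2.3·9·1.6) = 20.67
R = abc/(4·Area) = (10.6·3.9·11.3)/(4·20.67) = 467.142/82.68 = 5.65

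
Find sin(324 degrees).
sin(324 degrees) = -0.5878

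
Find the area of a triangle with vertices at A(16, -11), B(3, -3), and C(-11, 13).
Using the coordinate formula: Area = (1/2)|x₁(y₂-y₃) + x₂(y₃-y₁) + x₃(y₁-y₂)|
Area = (1/2)|16((-3)-13) + 3(13-(-11)) + (-11)((-11)-(-3))|
Area = (1/2)|16*(-16) + 3*24 + (-11)*(-8)|
Area = (1/2)|(-256) + 72 + 88|
Area = (1/2)*96 = 48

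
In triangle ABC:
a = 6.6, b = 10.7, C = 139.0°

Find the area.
Using A = ½ab·sin(C):
A = ½·6.6·10.7·sin(139.0°) = ½·70.62·0.656059 = 23.17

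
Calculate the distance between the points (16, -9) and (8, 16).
Using the distance formula: d = sqrt((x₂-x₁)² + (y₂-y₁)²)
dx = 8 - 16 = -8
dy = 16 - (-9) = 25
d = sqrt((-8)² + 25²) = sqrt(64 + 625) = sqrt(689) = 26.25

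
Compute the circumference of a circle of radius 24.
Circumference = 2 * pi * r
Circumference = 2 * pi * 24
Circumference = 150.80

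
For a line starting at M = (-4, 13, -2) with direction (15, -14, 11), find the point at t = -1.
P(-1) = (-4 + 15(-1), 13 + (-14)(-1), -2 + 11(-1)) = (-19, 27, -13)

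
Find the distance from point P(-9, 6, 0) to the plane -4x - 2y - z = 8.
d = |(-4)(-9) + (-2)(6) + (-1)(0) - (8)| / √((-4)² + (-2)² + (-1)²) = 16/√21 = 3.491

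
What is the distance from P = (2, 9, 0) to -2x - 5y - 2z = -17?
d = |(-2)(2) + (-5)(9) + (-2)(0) - (-17)| / √((-2)² + (-5)² + (-2)²) = 32/√33 = 5.57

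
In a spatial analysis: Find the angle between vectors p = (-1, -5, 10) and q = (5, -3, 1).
p·q = 20, |p|² = 126, |q|² = 35
cos θ = 20/√4410 ≈ 0.3012
θ ≈ 72.47°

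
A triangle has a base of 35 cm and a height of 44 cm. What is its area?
Area = (1/2) * base * height
Area = (1/2) * 35 * 44
Area = 770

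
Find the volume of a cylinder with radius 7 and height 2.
Volume = pi * r² * h
Volume = pi * 7² * 2
Volume = pi * 49 * 2
Volume = pi * 98
Volume = 307.88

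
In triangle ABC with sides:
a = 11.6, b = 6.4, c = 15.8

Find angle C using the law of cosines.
cos(C) = (a² + b² - c²)/(2ab)
cos(C) = (11.6² + 6.4² - 15.8²)/(2·11.6·6.4) = -74.12/148.48 = -0.499192
C = arccos(-0.499192) = 119.9°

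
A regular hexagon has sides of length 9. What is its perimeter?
Perimeter = number of sides * side length
Perimeter = 6 * 9
Perimeter = 54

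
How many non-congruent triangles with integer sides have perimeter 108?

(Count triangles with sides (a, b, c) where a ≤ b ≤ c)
With a ≤ b ≤ c and a + b + c = 108, the triangle inequality a + b > c gives c < 108/2, so c ≤ 53.
Iterate a from 1 to ⌊p/3⌋ = 36; for each a, b ranges from a to ⌊(p−a)/2⌋ with c = p − a − b, keeping only c ≥ b.
Triples: (2, 53, 53), (3, 52, 53), (4, 51, 53), …
Count = 243 triangles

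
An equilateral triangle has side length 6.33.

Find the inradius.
For an equilateral triangle, r = s/(2√3) where s is the side.
r = 6.33/(2√3) = 6.33/3.464102 = 1.827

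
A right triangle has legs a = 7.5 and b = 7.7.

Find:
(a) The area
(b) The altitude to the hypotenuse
(a) Area = ½ab = ½·7.5·7.7 = 28.875
(b) Hypotenuse c = √(7.5² + 7.7²) = √115.54 = 10.749
    Area = ½·c·h_c  →  h_c = 2·Area/c = 2·28.875/10.749 = 5.373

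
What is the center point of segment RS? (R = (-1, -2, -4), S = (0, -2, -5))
Midpoint = ((-1+0)/2, (-2-2)/2, (-4-5)/2) = (-0.5, -2, -4.5)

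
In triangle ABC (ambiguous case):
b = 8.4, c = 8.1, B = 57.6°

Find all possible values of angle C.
sin(C)/c = sin(B)/b  →  sin(C) = c·sin(B)/b = 8.1·sin(57.6°)/8.4 = 0.814173
C₁ = arcsin(0.814173) = 54.51°,  C₂ = 180° - C₁ = 125.49°
Check C₂: A = 180° - 57.6° - 125.49° = -3.09° ≤ 0, rejected
C = 54.51° (one solution)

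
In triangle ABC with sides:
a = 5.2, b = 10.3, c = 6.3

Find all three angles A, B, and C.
By the law of cosines:
cos(A) = (b² + c² - a²)/(2bc) = 0.914933  →  A = 23.8°
cos(B) = (a² + c² - b²)/(2ac) = -0.600733  →  B = 126.9°
cos(C) = (a² + b² - c²)/(2ab) = 0.872293  →  C = 29.27°
Check: A + B + C = 180.0° ✓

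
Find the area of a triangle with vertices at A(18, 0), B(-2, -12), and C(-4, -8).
Using the coordinate formula: Area = (1/2)|x₁(y₂-y₃) + x₂(y₃-y₁) + x₃(y₁-y₂)|
Area = (1/2)|18((-12)-(-8)) + (-2)((-8)-0) + (-4)(0-(-12))|
Area = (1/2)|18*(-4) + (-2)*(-8) + (-4)*12|
Area = (1/2)|(-72) + 16 + (-48)|
Area = (1/2)*104 = 52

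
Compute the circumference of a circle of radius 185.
Circumference = 2 * pi * r
Circumference = 2 * pi * 185
Circumference = 1162.39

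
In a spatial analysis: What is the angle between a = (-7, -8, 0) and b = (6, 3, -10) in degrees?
a·b = -66, |a|² = 113, |b|² = 145
cos θ = -66/√16385 ≈ -0.5156
θ ≈ 121.0°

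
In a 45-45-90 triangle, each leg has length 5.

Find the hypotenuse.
Hypotenuse = 5√2 = 7.071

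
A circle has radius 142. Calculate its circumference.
Circumference = 2 * pi * r
Circumference = 2 * pi * 142
Circumference = 892.21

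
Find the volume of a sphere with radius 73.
Volume = (4/3) * pi * r³
Volume = (4/3) * pi * 73³
Volume = (4/3) * pi * 389017
Volume = 1629510.60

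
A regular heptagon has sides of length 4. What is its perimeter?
Perimeter = number of sides * side length
Perimeter = 7 * 4
Perimeter = 28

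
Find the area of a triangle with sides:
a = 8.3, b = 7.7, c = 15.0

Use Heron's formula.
s = (a+b+c)/2 = (8.3+7.7+15.0)/2 = 15.5
A = √(s(s-a)(s-b)(s-c)) = √(15.5·7.2·7.8·0.5)
A = √435.24 = 20.86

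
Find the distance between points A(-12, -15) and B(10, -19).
Using the distance formula: d = sqrt((x₂-x₁)² + (y₂-y₁)²)
dx = 10 - (-12) = 22
dy = (-19) - (-15) = -4
d = sqrt(22² + (-4)²) = sqrt(484 + 16) = sqrt(500) = 22.36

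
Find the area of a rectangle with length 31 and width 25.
Area = length * width
Area = 31 * 25
Area = 775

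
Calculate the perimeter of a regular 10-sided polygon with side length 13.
Perimeter = number of sides * side length
Perimeter = 10 * 13
Perimeter = 130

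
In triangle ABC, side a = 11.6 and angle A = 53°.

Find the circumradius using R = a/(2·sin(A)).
R = a/(2·sin(A)) = 11.6/(2·sin(53°))
R = 11.6/(2·0.798636) = 11.6/1.597271 = 7.262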